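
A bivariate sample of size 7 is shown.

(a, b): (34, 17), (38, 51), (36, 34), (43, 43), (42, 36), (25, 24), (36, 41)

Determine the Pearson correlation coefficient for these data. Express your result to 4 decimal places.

n = 7, Σa = 254, Σb = 246, Σa² = 9430, Σb² = 9448, Σab = 9177
nΣab − ΣaΣb = 64239 − 62484 = 1755
nΣa² − (Σa)² = 66010 − 64516 = 1494; nΣb² − (Σb)² = 66136 − 60516 = 5620
r = 1755 / √(1494 × 5620) = 1755 / 2897.6335 ≈ 0.6057

0.6057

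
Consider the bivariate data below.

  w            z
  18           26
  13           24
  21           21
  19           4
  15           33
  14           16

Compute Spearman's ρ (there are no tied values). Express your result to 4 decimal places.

-0.2571

Rank w: 4, 1, 6, 5, 3, 2
Rank z: 5, 4, 3, 1, 6, 2
d = rank(w) − rank(z): -1, -3, 3, 4, -3, 0; Σd² = 44
ρ = 1 − 6Σd² / [n(n²−1)] = 1 − 6×44 / (6×35) = 1 − 264/210 ≈ -0.2571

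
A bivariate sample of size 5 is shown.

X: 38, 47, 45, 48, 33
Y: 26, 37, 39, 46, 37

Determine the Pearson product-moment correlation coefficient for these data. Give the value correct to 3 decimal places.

0.561

n = 5, ΣX = 211, ΣY = 185, ΣX² = 9071, ΣY² = 7051, ΣXY = 7911
nΣXY − ΣXΣY = 39555 − 39035 = 520
nΣX² − (ΣX)² = 45355 − 44521 = 834; nΣY² − (ΣY)² = 35255 − 34225 = 1030
r = 520 / √(834 × 1030) = 520 / 926.8333 ≈ 0.561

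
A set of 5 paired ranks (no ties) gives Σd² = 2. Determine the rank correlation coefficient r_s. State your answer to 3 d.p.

ρ = 1 − 6Σd² / [n(n²−1)] = 1 − 6×2 / (5×24)
  = 1 − 12/120 = 1 − 0.1000 ≈ 0.900

0.900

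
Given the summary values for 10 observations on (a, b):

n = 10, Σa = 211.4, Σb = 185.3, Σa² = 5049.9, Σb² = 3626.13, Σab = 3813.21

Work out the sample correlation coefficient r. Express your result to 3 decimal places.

r = (nΣab − ΣaΣb) / √[(nΣa² − (Σa)²)(nΣb² − (Σb)²)]
Numerator: 10×3813.21 − 211.4×185.3 = -1040.32
Denominator: √[(50499 − 44689.96)(36261.3 − 34336.09)] = √[5809.04 × 1925.21] = 3344.1923
r = -1040.32 / 3344.1923 ≈ -0.311

-0.311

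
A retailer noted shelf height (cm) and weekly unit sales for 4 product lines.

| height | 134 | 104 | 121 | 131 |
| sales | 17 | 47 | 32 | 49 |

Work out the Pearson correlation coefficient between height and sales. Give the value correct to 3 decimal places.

n = 4, Σx = 490, Σy = 145, Σx² = 60574, Σy² = 5923, Σxy = 17457
nΣxy − ΣxΣy = 69828 − 71050 = -1222
nΣx² − (Σx)² = 242296 − 240100 = 2196; nΣy² − (Σy)² = 23692 − 21025 = 2667
r = -1222 / √(2196 × 2667) = -1222 / 2420.0686 ≈ -0.505

-0.505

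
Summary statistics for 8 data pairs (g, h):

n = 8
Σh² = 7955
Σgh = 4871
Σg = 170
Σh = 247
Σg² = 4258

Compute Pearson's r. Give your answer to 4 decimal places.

r = (nΣgh − ΣgΣh) / √[(nΣg² − (Σg)²)(nΣh² − (Σh)²)]
Numerator: 8×4871 − 170×247 = -3022
Denominator: √[(34064 − 28900)(63640 − 61009)] = √[5164 × 2631] = 3685.9848
r = -3022 / 3685.9848 ≈ -0.8199

-0.8199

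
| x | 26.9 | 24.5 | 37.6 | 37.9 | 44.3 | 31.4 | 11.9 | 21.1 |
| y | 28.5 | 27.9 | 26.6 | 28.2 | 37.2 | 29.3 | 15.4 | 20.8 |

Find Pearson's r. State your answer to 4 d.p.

n = 8, Σx = 235.6, Σy = 213.9, Σx² = 7709.3, Σy² = 6005.59, Σxy = 6709.26
nΣxy − ΣxΣy = 53674.08 − 50394.84 = 3279.24
nΣx² − (Σx)² = 61674.4 − 55507.36 = 6167.04; nΣy² − (Σy)² = 48044.72 − 45753.21 = 2291.51
r = 3279.24 / √(6167.04 × 2291.51) = 3279.24 / 3759.2331 ≈ 0.8723

0.8723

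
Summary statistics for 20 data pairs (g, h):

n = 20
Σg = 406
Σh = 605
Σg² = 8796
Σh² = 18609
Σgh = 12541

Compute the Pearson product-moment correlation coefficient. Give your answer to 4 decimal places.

0.6284

r = (nΣgh − ΣgΣh) / √[(nΣg² − (Σg)²)(nΣh² − (Σh)²)]
Numerator: 20×12541 − 406×605 = 5190
Denominator: √[(175920 − 164836)(372180 − 366025)] = √[11084 × 6155] = 8259.6622
r = 5190 / 8259.6622 ≈ 0.6284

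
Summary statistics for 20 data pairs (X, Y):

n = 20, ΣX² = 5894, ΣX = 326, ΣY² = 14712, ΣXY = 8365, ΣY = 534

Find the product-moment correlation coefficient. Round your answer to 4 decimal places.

-0.6608

r = (nΣXY − ΣXΣY) / √[(nΣX² − (ΣX)²)(nΣY² − (ΣY)²)]
Numerator: 20×8365 − 326×534 = -6784
Denominator: √[(117880 − 106276)(294240 − 285156)] = √[11604 × 9084] = 10266.9731
r = -6784 / 10266.9731 ≈ -0.6608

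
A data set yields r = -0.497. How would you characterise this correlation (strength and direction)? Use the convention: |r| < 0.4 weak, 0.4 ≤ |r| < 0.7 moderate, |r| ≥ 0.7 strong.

moderate negative

r = -0.497 < 0 so the relationship is negative.
|r| = 0.497, which falls in the moderate range.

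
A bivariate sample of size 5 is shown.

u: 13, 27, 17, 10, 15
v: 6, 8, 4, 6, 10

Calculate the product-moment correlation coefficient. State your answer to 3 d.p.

n = 5, Σu = 82, Σv = 34, Σu² = 1512, Σv² = 252, Σuv = 572
nΣuv − ΣuΣv = 2860 − 2788 = 72
nΣu² − (Σu)² = 7560 − 6724 = 836; nΣv² − (Σv)² = 1260 − 1156 = 104
r = 72 / √(836 × 104) = 72 / 294.8627 ≈ 0.244

0.244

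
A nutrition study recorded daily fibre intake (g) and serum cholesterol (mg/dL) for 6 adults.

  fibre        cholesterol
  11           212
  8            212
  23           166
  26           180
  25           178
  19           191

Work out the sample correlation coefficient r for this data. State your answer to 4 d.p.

n = 6, Σx = 112, Σy = 1139, Σx² = 2376, Σy² = 218009, Σxy = 20605
nΣxy − ΣxΣy = 123630 − 127568 = -3938
nΣx² − (Σx)² = 14256 − 12544 = 1712; nΣy² − (Σy)² = 1308054 − 1297321 = 10733
r = -3938 / √(1712 × 10733) = -3938 / 4286.5949 ≈ -0.9187

-0.9187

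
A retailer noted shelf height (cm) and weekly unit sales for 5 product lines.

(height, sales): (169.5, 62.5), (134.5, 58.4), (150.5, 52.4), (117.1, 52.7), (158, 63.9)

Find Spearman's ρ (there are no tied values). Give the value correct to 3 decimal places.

0.600

Rank height: 5, 2, 3, 1, 4
Rank sales: 4, 3, 1, 2, 5
d = rank(height) − rank(sales): 1, -1, 2, -1, -1; Σd² = 8
ρ = 1 − 6Σd² / [n(n²−1)] = 1 − 6×8 / (5×24) = 1 − 48/120 ≈ 0.600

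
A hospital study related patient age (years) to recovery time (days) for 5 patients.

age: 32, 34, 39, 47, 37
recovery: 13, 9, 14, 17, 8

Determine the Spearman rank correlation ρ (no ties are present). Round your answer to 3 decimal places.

0.600

Rank age: 1, 2, 4, 5, 3
Rank recovery: 3, 2, 4, 5, 1
d = rank(age) − rank(recovery): -2, 0, 0, 0, 2; Σd² = 8
ρ = 1 − 6Σd² / [n(n²−1)] = 1 − 6×8 / (5×24) = 1 − 48/120 ≈ 0.600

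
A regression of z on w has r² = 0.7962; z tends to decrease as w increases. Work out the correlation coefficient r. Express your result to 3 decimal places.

|r| = √0.7962 = 0.892
The association is negative, so r = −0.892.

-0.892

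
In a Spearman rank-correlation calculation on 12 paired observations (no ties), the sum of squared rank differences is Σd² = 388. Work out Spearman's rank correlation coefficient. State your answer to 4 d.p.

-0.3566

ρ = 1 − 6Σd² / [n(n²−1)] = 1 − 6×388 / (12×143)
  = 1 − 2328/1716 = 1 − 1.35664 ≈ -0.3566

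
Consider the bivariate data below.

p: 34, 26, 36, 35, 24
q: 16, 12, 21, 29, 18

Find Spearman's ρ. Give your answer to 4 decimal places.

Rank p: 3, 2, 5, 4, 1
Rank q: 2, 1, 4, 5, 3
d = rank(p) − rank(q): 1, 1, 1, -1, -2; Σd² = 8
ρ = 1 − 6Σd² / [n(n²−1)] = 1 − 6×8 / (5×24) = 1 − 48/120 ≈ 0.6000

0.6000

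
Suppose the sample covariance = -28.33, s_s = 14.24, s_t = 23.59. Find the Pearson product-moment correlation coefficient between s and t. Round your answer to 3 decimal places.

-0.084

r = Cov(s,t) / (s_s · s_t) = -28.33 / (14.24 × 23.59)
  = -28.33 / 335.9216 ≈ -0.084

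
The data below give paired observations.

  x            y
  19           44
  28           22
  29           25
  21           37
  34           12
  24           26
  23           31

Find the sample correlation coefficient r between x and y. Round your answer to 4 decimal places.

-0.9569

n = 7, Σx = 178, Σy = 197, Σx² = 4688, Σy² = 6195, Σxy = 4699
nΣxy − ΣxΣy = 32893 − 35066 = -2173
nΣx² − (Σx)² = 32816 − 31684 = 1132; nΣy² − (Σy)² = 43365 − 38809 = 4556
r = -2173 / √(1132 × 4556) = -2173 / 2270.9892 ≈ -0.9569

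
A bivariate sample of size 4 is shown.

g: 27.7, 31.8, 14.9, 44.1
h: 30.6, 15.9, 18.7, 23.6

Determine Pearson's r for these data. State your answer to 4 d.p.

n = 4, Σg = 118.5, Σh = 88.8, Σg² = 3945.35, Σh² = 2095.82, Σgh = 2672.63
nΣgh − ΣgΣh = 10690.52 − 10522.8 = 167.72
nΣg² − (Σg)² = 15781.4 − 14042.25 = 1739.15; nΣh² − (Σh)² = 8383.28 − 7885.44 = 497.84
r = 167.72 / √(1739.15 × 497.84) = 167.72 / 930.4937 ≈ 0.1802

0.1802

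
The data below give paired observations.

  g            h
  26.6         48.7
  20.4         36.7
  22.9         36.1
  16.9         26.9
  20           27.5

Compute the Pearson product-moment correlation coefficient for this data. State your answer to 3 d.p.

n = 5, Σg = 106.8, Σh = 175.9, Σg² = 2333.74, Σh² = 6501.65, Σgh = 3875.4
nΣgh − ΣgΣh = 19377 − 18786.12 = 590.88
nΣg² − (Σg)² = 11668.7 − 11406.24 = 262.46; nΣh² − (Σh)² = 32508.25 − 30940.81 = 1567.44
r = 590.88 / √(262.46 × 1567.44) = 590.88 / 641.3971 ≈ 0.921

0.921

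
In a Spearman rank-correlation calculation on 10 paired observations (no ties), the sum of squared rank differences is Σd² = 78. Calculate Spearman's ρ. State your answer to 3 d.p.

0.527

ρ = 1 − 6Σd² / [n(n²−1)] = 1 − 6×78 / (10×99)
  = 1 − 468/990 = 1 − 0.4727 ≈ 0.527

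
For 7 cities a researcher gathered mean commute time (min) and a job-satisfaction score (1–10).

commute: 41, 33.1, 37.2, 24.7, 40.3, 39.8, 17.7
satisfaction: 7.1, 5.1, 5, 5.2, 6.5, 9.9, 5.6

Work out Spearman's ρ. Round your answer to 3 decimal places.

Rank commute: 7, 3, 4, 2, 6, 5, 1
Rank satisfaction: 6, 2, 1, 3, 5, 7, 4
d = rank(commute) − rank(satisfaction): 1, 1, 3, -1, 1, -2, -3; Σd² = 26
ρ = 1 − 6Σd² / [n(n²−1)] = 1 − 6×26 / (7×48) = 1 − 156/336 ≈ 0.536

0.536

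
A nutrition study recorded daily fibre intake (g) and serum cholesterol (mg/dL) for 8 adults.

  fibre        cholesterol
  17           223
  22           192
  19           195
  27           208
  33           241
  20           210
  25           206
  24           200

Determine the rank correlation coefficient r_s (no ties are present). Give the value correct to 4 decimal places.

Rank fibre: 1, 4, 2, 7, 8, 3, 6, 5
Rank cholesterol: 7, 1, 2, 5, 8, 6, 4, 3
d = rank(fibre) − rank(cholesterol): -6, 3, 0, 2, 0, -3, 2, 2; Σd² = 66
ρ = 1 − 6Σd² / [n(n²−1)] = 1 − 6×66 / (8×63) = 1 − 396/504 ≈ 0.2143

0.2143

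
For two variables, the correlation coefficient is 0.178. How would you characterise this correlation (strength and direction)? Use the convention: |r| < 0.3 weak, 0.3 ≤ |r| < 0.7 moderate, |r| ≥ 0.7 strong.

r = 0.178 > 0 so the relationship is positive.
|r| = 0.178, which falls in the weak range.

weak positive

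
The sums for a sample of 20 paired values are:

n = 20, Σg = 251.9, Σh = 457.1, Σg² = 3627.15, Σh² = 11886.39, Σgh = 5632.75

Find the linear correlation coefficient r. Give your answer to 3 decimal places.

r = (nΣgh − ΣgΣh) / √[(nΣg² − (Σg)²)(nΣh² − (Σh)²)]
Numerator: 20×5632.75 − 251.9×457.1 = -2488.49
Denominator: √[(72543 − 63453.61)(237727.8 − 208940.41)] = √[9089.39 × 28787.39] = 16175.9023
r = -2488.49 / 16175.9023 ≈ -0.154

-0.154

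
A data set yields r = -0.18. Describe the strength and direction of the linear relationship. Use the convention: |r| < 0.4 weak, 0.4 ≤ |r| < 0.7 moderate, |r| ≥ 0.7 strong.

r = -0.18 < 0 so the relationship is negative.
|r| = 0.18, which falls in the weak range.

weak negative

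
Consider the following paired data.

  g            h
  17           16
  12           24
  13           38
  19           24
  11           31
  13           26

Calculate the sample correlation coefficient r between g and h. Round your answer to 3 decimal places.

n = 6, Σg = 85, Σh = 159, Σg² = 1253, Σh² = 4489, Σgh = 2189
nΣgh − ΣgΣh = 13134 − 13515 = -381
nΣg² − (Σg)² = 7518 − 7225 = 293; nΣh² − (Σh)² = 26934 − 25281 = 1653
r = -381 / √(293 × 1653) = -381 / 695.9375 ≈ -0.547

-0.547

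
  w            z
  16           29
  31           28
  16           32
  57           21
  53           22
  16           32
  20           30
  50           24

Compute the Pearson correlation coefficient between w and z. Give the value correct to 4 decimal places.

-0.9719

n = 8, Σw = 259, Σz = 218, Σw² = 10687, Σz² = 6074, Σwz = 6519
nΣwz − ΣwΣz = 52152 − 56462 = -4310
nΣw² − (Σw)² = 85496 − 67081 = 18415; nΣz² − (Σz)² = 48592 − 47524 = 1068
r = -4310 / √(18415 × 1068) = -4310 / 4434.7740 ≈ -0.9719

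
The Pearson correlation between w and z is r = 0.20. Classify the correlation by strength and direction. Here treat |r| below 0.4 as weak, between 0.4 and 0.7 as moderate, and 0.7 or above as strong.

weak positive

r = 0.20 > 0 so the relationship is positive.
|r| = 0.20, which falls in the weak range.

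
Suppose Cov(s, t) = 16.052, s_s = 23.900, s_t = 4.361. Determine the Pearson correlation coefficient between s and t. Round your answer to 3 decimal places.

0.154

r = Cov(s,t) / (s_s · s_t) = 16.052 / (23.900 × 4.361)
  = 16.052 / 104.2279 ≈ 0.154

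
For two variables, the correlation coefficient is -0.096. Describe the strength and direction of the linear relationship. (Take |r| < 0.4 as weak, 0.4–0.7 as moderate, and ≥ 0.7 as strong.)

weak negative

r = -0.096 < 0 so the relationship is negative.
|r| = 0.096, which falls in the weak range.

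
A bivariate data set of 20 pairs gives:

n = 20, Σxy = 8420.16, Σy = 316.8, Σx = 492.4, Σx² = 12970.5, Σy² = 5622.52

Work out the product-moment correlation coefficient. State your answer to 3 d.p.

0.867

r = (nΣxy − ΣxΣy) / √[(nΣx² − (Σx)²)(nΣy² − (Σy)²)]
Numerator: 20×8420.16 − 492.4×316.8 = 12410.88
Denominator: √[(259410 − 242457.76)(112450.4 − 100362.24)] = √[16952.24 × 12088.16] = 14315.0756
r = 12410.88 / 14315.0756 ≈ 0.867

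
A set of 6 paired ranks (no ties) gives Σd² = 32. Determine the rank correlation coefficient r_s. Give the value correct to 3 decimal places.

0.086

ρ = 1 − 6Σd² / [n(n²−1)] = 1 − 6×32 / (6×35)
  = 1 − 192/210 = 1 − 0.9143 ≈ 0.086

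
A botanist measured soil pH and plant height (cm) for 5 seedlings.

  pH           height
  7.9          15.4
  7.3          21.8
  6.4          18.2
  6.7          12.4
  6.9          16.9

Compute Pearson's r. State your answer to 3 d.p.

n = 5, Σx = 35.2, Σy = 84.7, Σx² = 249.16, Σy² = 1483.01, Σxy = 596.97
nΣxy − ΣxΣy = 2984.85 − 2981.44 = 3.41
nΣx² − (Σx)² = 1245.8 − 1239.04 = 6.76; nΣy² − (Σy)² = 7415.05 − 7174.09 = 240.96
r = 3.41 / √(6.76 × 240.96) = 3.41 / 40.3595 ≈ 0.084

0.084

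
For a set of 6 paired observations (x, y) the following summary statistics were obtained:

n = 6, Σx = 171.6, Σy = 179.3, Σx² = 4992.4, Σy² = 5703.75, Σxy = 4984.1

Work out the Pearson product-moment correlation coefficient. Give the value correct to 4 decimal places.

r = (nΣxy − ΣxΣy) / √[(nΣx² − (Σx)²)(nΣy² − (Σy)²)]
Numerator: 6×4984.1 − 171.6×179.3 = -863.28
Denominator: √[(29954.4 − 29446.56)(34222.5 − 32148.49)] = √[507.84 × 2074.01] = 1026.2871
r = -863.28 / 1026.2871 ≈ -0.8412

-0.8412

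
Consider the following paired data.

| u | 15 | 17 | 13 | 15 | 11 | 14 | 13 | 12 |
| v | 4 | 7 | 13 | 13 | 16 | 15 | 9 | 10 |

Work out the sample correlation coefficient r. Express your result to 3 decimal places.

n = 8, Σu = 110, Σv = 87, Σu² = 1538, Σv² = 1065, Σuv = 1166
nΣuv − ΣuΣv = 9328 − 9570 = -242
nΣu² − (Σu)² = 12304 − 12100 = 204; nΣv² − (Σv)² = 8520 − 7569 = 951
r = -242 / √(204 × 951) = -242 / 440.4589 ≈ -0.549

-0.549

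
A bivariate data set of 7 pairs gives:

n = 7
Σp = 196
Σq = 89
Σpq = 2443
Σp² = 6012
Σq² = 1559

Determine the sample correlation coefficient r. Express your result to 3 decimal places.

r = (nΣpq − ΣpΣq) / √[(nΣp² − (Σp)²)(nΣq² − (Σq)²)]
Numerator: 7×2443 − 196×89 = -343
Denominator: √[(42084 − 38416)(10913 − 7921)] = √[3668 × 2992] = 3312.8018
r = -343 / 3312.8018 ≈ -0.104

-0.104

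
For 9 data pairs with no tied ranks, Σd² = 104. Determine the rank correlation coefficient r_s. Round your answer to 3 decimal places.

0.133

ρ = 1 − 6Σd² / [n(n²−1)] = 1 − 6×104 / (9×80)
  = 1 − 624/720 = 1 − 0.8667 ≈ 0.133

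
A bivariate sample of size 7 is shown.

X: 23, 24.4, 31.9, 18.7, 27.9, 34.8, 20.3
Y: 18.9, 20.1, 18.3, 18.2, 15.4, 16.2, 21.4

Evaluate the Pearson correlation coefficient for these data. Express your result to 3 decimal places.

n = 7, ΣX = 181, ΣY = 128.5, ΣX² = 4893.2, ΣY² = 2384.91, ΣXY = 3277.09
nΣXY − ΣXΣY = 22939.63 − 23258.5 = -318.87
nΣX² − (ΣX)² = 34252.4 − 32761 = 1491.4; nΣY² − (ΣY)² = 16694.37 − 16512.25 = 182.12
r = -318.87 / √(1491.4 × 182.12) = -318.87 / 521.1658 ≈ -0.612

-0.612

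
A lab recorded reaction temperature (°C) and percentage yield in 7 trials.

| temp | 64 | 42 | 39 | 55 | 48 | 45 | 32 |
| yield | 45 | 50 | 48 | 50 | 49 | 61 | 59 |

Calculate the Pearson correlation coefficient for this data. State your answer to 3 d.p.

n = 7, Σx = 325, Σy = 362, Σx² = 15759, Σy² = 18932, Σxy = 16587
nΣxy − ΣxΣy = 116109 − 117650 = -1541
nΣx² − (Σx)² = 110313 − 105625 = 4688; nΣy² − (Σy)² = 132524 − 131044 = 1480
r = -1541 / √(4688 × 1480) = -1541 / 2634.0539 ≈ -0.585

-0.585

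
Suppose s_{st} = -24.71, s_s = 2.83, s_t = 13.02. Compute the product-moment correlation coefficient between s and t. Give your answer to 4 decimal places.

r = Cov(s,t) / (s_s · s_t) = -24.71 / (2.83 × 13.02)
  = -24.71 / 36.8466 ≈ -0.6706

-0.6706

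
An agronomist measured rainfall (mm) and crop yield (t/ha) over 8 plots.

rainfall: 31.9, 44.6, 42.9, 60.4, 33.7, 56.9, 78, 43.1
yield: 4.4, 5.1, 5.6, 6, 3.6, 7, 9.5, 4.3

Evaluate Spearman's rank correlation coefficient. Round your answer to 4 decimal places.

Rank rainfall: 1, 5, 3, 7, 2, 6, 8, 4
Rank yield: 3, 4, 5, 6, 1, 7, 8, 2
d = rank(rainfall) − rank(yield): -2, 1, -2, 1, 1, -1, 0, 2; Σd² = 16
ρ = 1 − 6Σd² / [n(n²−1)] = 1 − 6×16 / (8×63) = 1 − 96/504 ≈ 0.8095

0.8095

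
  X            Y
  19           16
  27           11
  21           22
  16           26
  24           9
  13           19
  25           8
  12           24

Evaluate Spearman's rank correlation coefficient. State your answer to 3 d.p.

Rank X: 4, 8, 5, 3, 6, 2, 7, 1
Rank Y: 4, 3, 6, 8, 2, 5, 1, 7
d = rank(X) − rank(Y): 0, 5, -1, -5, 4, -3, 6, -6; Σd² = 148
ρ = 1 − 6Σd² / [n(n²−1)] = 1 − 6×148 / (8×63) = 1 − 888/504 ≈ -0.762

-0.762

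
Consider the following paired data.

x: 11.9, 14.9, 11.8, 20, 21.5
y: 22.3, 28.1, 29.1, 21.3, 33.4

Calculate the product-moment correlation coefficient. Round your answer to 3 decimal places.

n = 5, Σx = 80.1, Σy = 134.2, Σx² = 1365.11, Σy² = 3702.96, Σxy = 2171.54
nΣxy − ΣxΣy = 10857.7 − 10749.42 = 108.28
nΣx² − (Σx)² = 6825.55 − 6416.01 = 409.54; nΣy² − (Σy)² = 18514.8 − 18009.64 = 505.16
r = 108.28 / √(409.54 × 505.16) = 108.28 / 454.8442 ≈ 0.238

0.238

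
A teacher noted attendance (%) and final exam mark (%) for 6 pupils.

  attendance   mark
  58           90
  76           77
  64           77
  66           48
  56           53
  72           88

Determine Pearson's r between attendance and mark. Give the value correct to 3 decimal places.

n = 6, Σx = 392, Σy = 433, Σx² = 25912, Σy² = 32815, Σxy = 28472
nΣxy − ΣxΣy = 170832 − 169736 = 1096
nΣx² − (Σx)² = 155472 − 153664 = 1808; nΣy² − (Σy)² = 196890 − 187489 = 9401
r = 1096 / √(1808 × 9401) = 1096 / 4122.7428 ≈ 0.266

0.266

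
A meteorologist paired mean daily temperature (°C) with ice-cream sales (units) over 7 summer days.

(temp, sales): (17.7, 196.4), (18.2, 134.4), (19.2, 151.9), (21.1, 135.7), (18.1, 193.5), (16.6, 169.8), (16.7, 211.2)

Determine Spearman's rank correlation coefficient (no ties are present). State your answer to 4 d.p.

Rank temp: 3, 5, 6, 7, 4, 1, 2
Rank sales: 6, 1, 3, 2, 5, 4, 7
d = rank(temp) − rank(sales): -3, 4, 3, 5, -1, -3, -5; Σd² = 94
ρ = 1 − 6Σd² / [n(n²−1)] = 1 − 6×94 / (7×48) = 1 − 564/336 ≈ -0.6786

-0.6786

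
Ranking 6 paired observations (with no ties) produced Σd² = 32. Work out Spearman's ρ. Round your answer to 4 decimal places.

0.0857

ρ = 1 − 6Σd² / [n(n²−1)] = 1 − 6×32 / (6×35)
  = 1 − 192/210 = 1 − 0.91429 ≈ 0.0857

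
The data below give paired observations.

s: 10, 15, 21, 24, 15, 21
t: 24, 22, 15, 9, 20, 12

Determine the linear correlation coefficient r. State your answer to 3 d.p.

n = 6, Σs = 106, Σt = 102, Σs² = 2008, Σt² = 1910, Σst = 1653
nΣst − ΣsΣt = 9918 − 10812 = -894
nΣs² − (Σs)² = 12048 − 11236 = 812; nΣt² − (Σt)² = 11460 − 10404 = 1056
r = -894 / √(812 × 1056) = -894 / 925.9978 ≈ -0.965

-0.965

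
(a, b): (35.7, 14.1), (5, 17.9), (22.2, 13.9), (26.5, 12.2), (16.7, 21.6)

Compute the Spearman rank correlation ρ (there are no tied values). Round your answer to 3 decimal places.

-0.600

Rank a: 5, 1, 3, 4, 2
Rank b: 3, 4, 2, 1, 5
d = rank(a) − rank(b): 2, -3, 1, 3, -3; Σd² = 32
ρ = 1 − 6Σd² / [n(n²−1)] = 1 − 6×32 / (5×24) = 1 − 192/120 ≈ -0.600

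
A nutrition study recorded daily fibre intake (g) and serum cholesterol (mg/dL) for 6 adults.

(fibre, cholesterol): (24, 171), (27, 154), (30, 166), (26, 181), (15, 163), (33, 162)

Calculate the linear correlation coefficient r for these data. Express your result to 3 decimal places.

n = 6, Σx = 155, Σy = 997, Σx² = 4195, Σy² = 166087, Σxy = 25739
nΣxy − ΣxΣy = 154434 − 154535 = -101
nΣx² − (Σx)² = 25170 − 24025 = 1145; nΣy² − (Σy)² = 996522 − 994009 = 2513
r = -101 / √(1145 × 2513) = -101 / 1696.2856 ≈ -0.060

-0.060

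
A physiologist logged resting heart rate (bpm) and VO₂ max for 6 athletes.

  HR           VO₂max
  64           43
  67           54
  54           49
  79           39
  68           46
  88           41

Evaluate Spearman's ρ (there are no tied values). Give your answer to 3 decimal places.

Rank HR: 2, 3, 1, 5, 4, 6
Rank VO₂max: 3, 6, 5, 1, 4, 2
d = rank(HR) − rank(VO₂max): -1, -3, -4, 4, 0, 4; Σd² = 58
ρ = 1 − 6Σd² / [n(n²−1)] = 1 − 6×58 / (6×35) = 1 − 348/210 ≈ -0.657

-0.657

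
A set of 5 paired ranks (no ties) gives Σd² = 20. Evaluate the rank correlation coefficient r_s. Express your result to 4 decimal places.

ρ = 1 − 6Σd² / [n(n²−1)] = 1 − 6×20 / (5×24)
  = 1 − 120/120 = 1 − 1.00000 ≈ 0.0000

0.0000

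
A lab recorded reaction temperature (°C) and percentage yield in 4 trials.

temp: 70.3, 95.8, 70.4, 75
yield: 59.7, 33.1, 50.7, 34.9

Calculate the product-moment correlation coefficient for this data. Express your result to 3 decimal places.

-0.725

n = 4, Σx = 311.5, Σy = 178.4, Σx² = 24700.89, Σy² = 8448.2, Σxy = 13554.67
nΣxy − ΣxΣy = 54218.68 − 55571.6 = -1352.92
nΣx² − (Σx)² = 98803.56 − 97032.25 = 1771.31; nΣy² − (Σy)² = 33792.8 − 31826.56 = 1966.24
r = -1352.92 / √(1771.31 × 1966.24) = -1352.92 / 1866.2317 ≈ -0.725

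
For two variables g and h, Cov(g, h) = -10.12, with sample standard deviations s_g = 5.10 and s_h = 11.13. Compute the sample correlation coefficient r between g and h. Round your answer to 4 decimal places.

-0.1783

r = Cov(g,h) / (s_g · s_h) = -10.12 / (5.10 × 11.13)
  = -10.12 / 56.7630 ≈ -0.1783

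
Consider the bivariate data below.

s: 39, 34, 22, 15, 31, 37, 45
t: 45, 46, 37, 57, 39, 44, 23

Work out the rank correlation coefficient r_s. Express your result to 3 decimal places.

-0.393

Rank s: 6, 4, 2, 1, 3, 5, 7
Rank t: 5, 6, 2, 7, 3, 4, 1
d = rank(s) − rank(t): 1, -2, 0, -6, 0, 1, 6; Σd² = 78
ρ = 1 − 6Σd² / [n(n²−1)] = 1 − 6×78 / (7×48) = 1 − 468/336 ≈ -0.393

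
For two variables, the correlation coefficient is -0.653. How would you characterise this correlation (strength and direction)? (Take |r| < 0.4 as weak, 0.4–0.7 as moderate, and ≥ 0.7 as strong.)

moderate negative

r = -0.653 < 0 so the relationship is negative.
|r| = 0.653, which falls in the moderate range.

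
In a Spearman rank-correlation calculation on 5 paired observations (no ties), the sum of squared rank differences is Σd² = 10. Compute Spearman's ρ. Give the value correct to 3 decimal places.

ρ = 1 − 6Σd² / [n(n²−1)] = 1 − 6×10 / (5×24)
  = 1 − 60/120 = 1 − 0.5000 ≈ 0.500

0.500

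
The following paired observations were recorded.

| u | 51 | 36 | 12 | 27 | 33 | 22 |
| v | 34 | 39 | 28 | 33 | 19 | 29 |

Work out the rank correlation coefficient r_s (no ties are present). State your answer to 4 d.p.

0.6000

Rank u: 6, 5, 1, 3, 4, 2
Rank v: 5, 6, 2, 4, 1, 3
d = rank(u) − rank(v): 1, -1, -1, -1, 3, -1; Σd² = 14
ρ = 1 − 6Σd² / [n(n²−1)] = 1 − 6×14 / (6×35) = 1 − 84/210 ≈ 0.6000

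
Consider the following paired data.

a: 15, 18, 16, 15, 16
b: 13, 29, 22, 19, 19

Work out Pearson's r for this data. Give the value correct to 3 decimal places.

0.913

n = 5, Σa = 80, Σb = 102, Σa² = 1286, Σb² = 2216, Σab = 1658
nΣab − ΣaΣb = 8290 − 8160 = 130
nΣa² − (Σa)² = 6430 − 6400 = 30; nΣb² − (Σb)² = 11080 − 10404 = 676
r = 130 / √(30 × 676) = 130 / 142.4079 ≈ 0.913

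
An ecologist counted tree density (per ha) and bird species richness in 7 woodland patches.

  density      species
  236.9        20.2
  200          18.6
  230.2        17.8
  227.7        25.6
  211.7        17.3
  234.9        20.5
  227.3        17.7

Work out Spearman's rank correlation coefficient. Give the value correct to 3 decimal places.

Rank density: 7, 1, 5, 4, 2, 6, 3
Rank species: 5, 4, 3, 7, 1, 6, 2
d = rank(density) − rank(species): 2, -3, 2, -3, 1, 0, 1; Σd² = 28
ρ = 1 − 6Σd² / [n(n²−1)] = 1 − 6×28 / (7×48) = 1 − 168/336 ≈ 0.500

0.500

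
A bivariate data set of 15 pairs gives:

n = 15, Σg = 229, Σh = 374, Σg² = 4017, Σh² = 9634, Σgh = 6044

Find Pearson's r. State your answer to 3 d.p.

r = (nΣgh − ΣgΣh) / √[(nΣg² − (Σg)²)(nΣh² − (Σh)²)]
Numerator: 15×6044 − 229×374 = 5014
Denominator: √[(60255 − 52441)(144510 − 139876)] = √[7814 × 4634] = 6017.4809
r = 5014 / 6017.4809 ≈ 0.833

0.833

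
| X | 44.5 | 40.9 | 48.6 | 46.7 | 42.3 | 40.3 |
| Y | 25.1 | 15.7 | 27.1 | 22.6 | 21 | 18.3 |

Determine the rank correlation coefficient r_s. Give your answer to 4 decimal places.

Rank X: 4, 2, 6, 5, 3, 1
Rank Y: 5, 1, 6, 4, 3, 2
d = rank(X) − rank(Y): -1, 1, 0, 1, 0, -1; Σd² = 4
ρ = 1 − 6Σd² / [n(n²−1)] = 1 − 6×4 / (6×35) = 1 − 24/210 ≈ 0.8857

0.8857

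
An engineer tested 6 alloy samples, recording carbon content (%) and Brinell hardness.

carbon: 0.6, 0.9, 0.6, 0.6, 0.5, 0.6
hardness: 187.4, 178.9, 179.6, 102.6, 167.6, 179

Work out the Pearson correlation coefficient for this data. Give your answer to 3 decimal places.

0.173

n = 6, Σx = 3.8, Σy = 995.1, Σx² = 2.5, Σy² = 170037.65, Σxy = 633.97
nΣxy − ΣxΣy = 3803.82 − 3781.38 = 22.44
nΣx² − (Σx)² = 15 − 14.44 = 0.56; nΣy² − (Σy)² = 1020225.9 − 990224.01 = 30001.89
r = 22.44 / √(0.56 × 30001.89) = 22.44 / 129.6189 ≈ 0.173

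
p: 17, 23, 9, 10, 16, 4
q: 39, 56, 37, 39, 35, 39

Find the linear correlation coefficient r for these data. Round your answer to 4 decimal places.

n = 6, Σp = 79, Σq = 245, Σp² = 1271, Σq² = 10293, Σpq = 3390
nΣpq − ΣpΣq = 20340 − 19355 = 985
nΣp² − (Σp)² = 7626 − 6241 = 1385; nΣq² − (Σq)² = 61758 − 60025 = 1733
r = 985 / √(1385 × 1733) = 985 / 1549.2595 ≈ 0.6358

0.6358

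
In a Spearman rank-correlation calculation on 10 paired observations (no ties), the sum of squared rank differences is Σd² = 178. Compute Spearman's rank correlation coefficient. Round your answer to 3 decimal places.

ρ = 1 − 6Σd² / [n(n²−1)] = 1 − 6×178 / (10×99)
  = 1 − 1068/990 = 1 − 1.0788 ≈ -0.079

-0.079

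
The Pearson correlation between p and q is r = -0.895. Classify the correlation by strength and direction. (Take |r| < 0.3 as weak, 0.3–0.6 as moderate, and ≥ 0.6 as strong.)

r = -0.895 < 0 so the relationship is negative.
|r| = 0.895, which falls in the strong range.

strong negative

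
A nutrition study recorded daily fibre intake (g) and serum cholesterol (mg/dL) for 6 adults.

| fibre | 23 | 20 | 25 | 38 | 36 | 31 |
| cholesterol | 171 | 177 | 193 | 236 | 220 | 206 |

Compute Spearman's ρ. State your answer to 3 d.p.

Rank fibre: 2, 1, 3, 6, 5, 4
Rank cholesterol: 1, 2, 3, 6, 5, 4
d = rank(fibre) − rank(cholesterol): 1, -1, 0, 0, 0, 0; Σd² = 2
ρ = 1 − 6Σd² / [n(n²−1)] = 1 − 6×2 / (6×35) = 1 − 12/210 ≈ 0.943

0.943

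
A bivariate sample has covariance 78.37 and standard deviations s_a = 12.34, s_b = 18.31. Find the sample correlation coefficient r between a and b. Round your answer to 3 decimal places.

0.347

r = Cov(a,b) / (s_a · s_b) = 78.37 / (12.34 × 18.31)
  = 78.37 / 225.9454 ≈ 0.347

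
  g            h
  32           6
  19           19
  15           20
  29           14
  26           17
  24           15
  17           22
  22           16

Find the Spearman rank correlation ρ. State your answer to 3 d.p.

Rank g: 8, 3, 1, 7, 6, 5, 2, 4
Rank h: 1, 6, 7, 2, 5, 3, 8, 4
d = rank(g) − rank(h): 7, -3, -6, 5, 1, 2, -6, 0; Σd² = 160
ρ = 1 − 6Σd² / [n(n²−1)] = 1 − 6×160 / (8×63) = 1 − 960/504 ≈ -0.905

-0.905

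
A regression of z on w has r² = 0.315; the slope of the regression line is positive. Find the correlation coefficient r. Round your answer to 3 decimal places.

|r| = √0.315 = 0.561
The association is positive, so r = 0.561.

0.561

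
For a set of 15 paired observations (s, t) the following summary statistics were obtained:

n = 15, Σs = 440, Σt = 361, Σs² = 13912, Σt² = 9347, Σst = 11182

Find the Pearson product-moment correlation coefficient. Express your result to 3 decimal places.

0.728

r = (nΣst − ΣsΣt) / √[(nΣs² − (Σs)²)(nΣt² − (Σt)²)]
Numerator: 15×11182 − 440×361 = 8890
Denominator: √[(208680 − 193600)(140205 − 130321)] = √[15080 × 9884] = 12208.6330
r = 8890 / 12208.6330 ≈ 0.728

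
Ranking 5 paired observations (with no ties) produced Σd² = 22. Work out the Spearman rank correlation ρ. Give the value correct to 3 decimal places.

ρ = 1 − 6Σd² / [n(n²−1)] = 1 − 6×22 / (5×24)
  = 1 − 132/120 = 1 − 1.1000 ≈ -0.100

-0.100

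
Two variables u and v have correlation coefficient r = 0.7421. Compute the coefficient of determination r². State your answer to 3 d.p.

0.551

r² = (0.7421)² = 0.551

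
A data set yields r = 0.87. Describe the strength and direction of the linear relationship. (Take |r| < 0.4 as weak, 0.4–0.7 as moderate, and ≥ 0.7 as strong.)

strong positive

r = 0.87 > 0 so the relationship is positive.
|r| = 0.87, which falls in the strong range.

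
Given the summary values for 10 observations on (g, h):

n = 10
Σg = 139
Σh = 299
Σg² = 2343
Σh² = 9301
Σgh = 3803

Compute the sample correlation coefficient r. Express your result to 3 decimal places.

r = (nΣgh − ΣgΣh) / √[(nΣg² − (Σg)²)(nΣh² − (Σh)²)]
Numerator: 10×3803 − 139×299 = -3531
Denominator: √[(23430 − 19321)(93010 − 89401)] = √[4109 × 3609] = 3850.8935
r = -3531 / 3850.8935 ≈ -0.917

-0.917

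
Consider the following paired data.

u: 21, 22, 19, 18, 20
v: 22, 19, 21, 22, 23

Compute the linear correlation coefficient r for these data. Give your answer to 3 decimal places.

-0.521

n = 5, Σu = 100, Σv = 107, Σu² = 2010, Σv² = 2299, Σuv = 2135
nΣuv − ΣuΣv = 10675 − 10700 = -25
nΣu² − (Σu)² = 10050 − 10000 = 50; nΣv² − (Σv)² = 11495 − 11449 = 46
r = -25 / √(50 × 46) = -25 / 47.9583 ≈ -0.521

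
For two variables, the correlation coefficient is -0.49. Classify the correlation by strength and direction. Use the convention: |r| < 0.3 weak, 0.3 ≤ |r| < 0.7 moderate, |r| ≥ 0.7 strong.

r = -0.49 < 0 so the relationship is negative.
|r| = 0.49, which falls in the moderate range.

moderate negative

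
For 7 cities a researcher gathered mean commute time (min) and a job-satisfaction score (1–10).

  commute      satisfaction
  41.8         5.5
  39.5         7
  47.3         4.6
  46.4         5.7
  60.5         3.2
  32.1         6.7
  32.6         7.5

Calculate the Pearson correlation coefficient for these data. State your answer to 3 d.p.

n = 7, Σx = 300.2, Σy = 40.2, Σx² = 13451.16, Σy² = 244.28, Σxy = 1641.63
nΣxy − ΣxΣy = 11491.41 − 12068.04 = -576.63
nΣx² − (Σx)² = 94158.12 − 90120.04 = 4038.08; nΣy² − (Σy)² = 1709.96 − 1616.04 = 93.92
r = -576.63 / √(4038.08 × 93.92) = -576.63 / 615.8380 ≈ -0.936

-0.936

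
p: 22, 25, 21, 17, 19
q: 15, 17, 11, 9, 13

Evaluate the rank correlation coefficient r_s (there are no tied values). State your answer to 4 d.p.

0.9000

Rank p: 4, 5, 3, 1, 2
Rank q: 4, 5, 2, 1, 3
d = rank(p) − rank(q): 0, 0, 1, 0, -1; Σd² = 2
ρ = 1 − 6Σd² / [n(n²−1)] = 1 − 6×2 / (5×24) = 1 − 12/120 ≈ 0.9000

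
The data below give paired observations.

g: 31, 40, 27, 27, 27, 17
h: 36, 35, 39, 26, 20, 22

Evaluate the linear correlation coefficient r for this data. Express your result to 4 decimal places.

n = 6, Σg = 169, Σh = 178, Σg² = 5037, Σh² = 5602, Σgh = 5185
nΣgh − ΣgΣh = 31110 − 30082 = 1028
nΣg² − (Σg)² = 30222 − 28561 = 1661; nΣh² − (Σh)² = 33612 − 31684 = 1928
r = 1028 / √(1661 × 1928) = 1028 / 1789.5273 ≈ 0.5745

0.5745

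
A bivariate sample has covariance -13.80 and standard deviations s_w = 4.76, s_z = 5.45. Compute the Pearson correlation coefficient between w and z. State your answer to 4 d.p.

r = Cov(w,z) / (s_w · s_z) = -13.80 / (4.76 × 5.45)
  = -13.80 / 25.9420 ≈ -0.5320

-0.5320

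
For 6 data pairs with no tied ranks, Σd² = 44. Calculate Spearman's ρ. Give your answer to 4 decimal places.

ρ = 1 − 6Σd² / [n(n²−1)] = 1 − 6×44 / (6×35)
  = 1 − 264/210 = 1 − 1.25714 ≈ -0.2571

-0.2571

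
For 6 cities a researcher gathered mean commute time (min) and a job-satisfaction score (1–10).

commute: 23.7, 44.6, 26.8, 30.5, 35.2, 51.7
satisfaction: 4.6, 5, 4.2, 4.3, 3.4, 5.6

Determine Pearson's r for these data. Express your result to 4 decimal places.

0.6201

n = 6, Σx = 212.5, Σy = 27.1, Σx² = 8111.27, Σy² = 125.21, Σxy = 984.93
nΣxy − ΣxΣy = 5909.58 − 5758.75 = 150.83
nΣx² − (Σx)² = 48667.62 − 45156.25 = 3511.37; nΣy² − (Σy)² = 751.26 − 734.41 = 16.85
r = 150.83 / √(3511.37 × 16.85) = 150.83 / 243.2418 ≈ 0.6201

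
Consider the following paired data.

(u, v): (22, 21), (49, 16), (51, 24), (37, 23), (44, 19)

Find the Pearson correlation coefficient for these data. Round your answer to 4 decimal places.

n = 5, Σu = 203, Σv = 103, Σu² = 8791, Σv² = 2163, Σuv = 4157
nΣuv − ΣuΣv = 20785 − 20909 = -124
nΣu² − (Σu)² = 43955 − 41209 = 2746; nΣv² − (Σv)² = 10815 − 10609 = 206
r = -124 / √(2746 × 206) = -124 / 752.1144 ≈ -0.1649

-0.1649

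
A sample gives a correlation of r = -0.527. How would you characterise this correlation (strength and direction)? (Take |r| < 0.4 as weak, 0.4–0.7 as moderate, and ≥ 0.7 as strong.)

moderate negative

r = -0.527 < 0 so the relationship is negative.
|r| = 0.527, which falls in the moderate range.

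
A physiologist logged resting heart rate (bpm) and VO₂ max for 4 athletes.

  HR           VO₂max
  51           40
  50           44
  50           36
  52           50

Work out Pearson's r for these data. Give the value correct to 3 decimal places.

n = 4, Σx = 203, Σy = 170, Σx² = 10305, Σy² = 7332, Σxy = 8640
nΣxy − ΣxΣy = 34560 − 34510 = 50
nΣx² − (Σx)² = 41220 − 41209 = 11; nΣy² − (Σy)² = 29328 − 28900 = 428
r = 50 / √(11 × 428) = 50 / 68.6149 ≈ 0.729

0.729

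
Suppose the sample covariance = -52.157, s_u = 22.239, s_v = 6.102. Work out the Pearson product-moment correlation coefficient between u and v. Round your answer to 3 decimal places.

r = Cov(u,v) / (s_u · s_v) = -52.157 / (22.239 × 6.102)
  = -52.157 / 135.7024 ≈ -0.384

-0.384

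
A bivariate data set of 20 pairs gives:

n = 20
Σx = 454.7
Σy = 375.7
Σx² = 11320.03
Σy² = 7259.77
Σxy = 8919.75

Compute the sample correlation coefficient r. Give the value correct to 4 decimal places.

r = (nΣxy − ΣxΣy) / √[(nΣx² − (Σx)²)(nΣy² − (Σy)²)]
Numerator: 20×8919.75 − 454.7×375.7 = 7564.21
Denominator: √[(226400.6 − 206752.09)(145195.4 − 141150.49)] = √[19648.51 × 4044.91] = 8914.9568
r = 7564.21 / 8914.9568 ≈ 0.8485

0.8485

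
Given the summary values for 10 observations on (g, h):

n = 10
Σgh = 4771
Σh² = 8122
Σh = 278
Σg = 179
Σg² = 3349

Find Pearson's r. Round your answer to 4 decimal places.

-0.8592

r = (nΣgh − ΣgΣh) / √[(nΣg² − (Σg)²)(nΣh² − (Σh)²)]
Numerator: 10×4771 − 179×278 = -2052
Denominator: √[(33490 − 32041)(81220 − 77284)] = √[1449 × 3936] = 2388.1507
r = -2052 / 2388.1507 ≈ -0.8592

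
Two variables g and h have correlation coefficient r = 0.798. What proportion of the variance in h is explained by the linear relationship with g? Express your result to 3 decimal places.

r² = (0.798)² = 0.637

0.637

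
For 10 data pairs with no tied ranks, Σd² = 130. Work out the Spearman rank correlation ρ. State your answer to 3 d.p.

ρ = 1 − 6Σd² / [n(n²−1)] = 1 − 6×130 / (10×99)
  = 1 − 780/990 = 1 − 0.7879 ≈ 0.212

0.212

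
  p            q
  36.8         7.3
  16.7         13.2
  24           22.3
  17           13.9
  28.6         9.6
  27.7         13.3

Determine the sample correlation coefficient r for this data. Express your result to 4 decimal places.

n = 6, Σp = 150.8, Σq = 79.6, Σp² = 4083.38, Σq² = 1187.08, Σpq = 1903.55
nΣpq − ΣpΣq = 11421.3 − 12003.68 = -582.38
nΣp² − (Σp)² = 24500.28 − 22740.64 = 1759.64; nΣq² − (Σq)² = 7122.48 − 6336.16 = 786.32
r = -582.38 / √(1759.64 × 786.32) = -582.38 / 1176.2823 ≈ -0.4951

-0.4951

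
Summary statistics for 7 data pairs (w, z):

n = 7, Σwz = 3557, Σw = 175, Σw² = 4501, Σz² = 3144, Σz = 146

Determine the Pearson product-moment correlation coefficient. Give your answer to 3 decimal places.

-0.833

r = (nΣwz − ΣwΣz) / √[(nΣw² − (Σw)²)(nΣz² − (Σz)²)]
Numerator: 7×3557 − 175×146 = -651
Denominator: √[(31507 − 30625)(22008 − 21316)] = √[882 × 692] = 781.2452
r = -651 / 781.2452 ≈ -0.833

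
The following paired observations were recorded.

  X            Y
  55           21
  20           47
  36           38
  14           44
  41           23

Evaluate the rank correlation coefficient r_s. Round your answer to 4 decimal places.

-0.9000

Rank X: 5, 2, 3, 1, 4
Rank Y: 1, 5, 3, 4, 2
d = rank(X) − rank(Y): 4, -3, 0, -3, 2; Σd² = 38
ρ = 1 − 6Σd² / [n(n²−1)] = 1 − 6×38 / (5×24) = 1 − 228/120 ≈ -0.9000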